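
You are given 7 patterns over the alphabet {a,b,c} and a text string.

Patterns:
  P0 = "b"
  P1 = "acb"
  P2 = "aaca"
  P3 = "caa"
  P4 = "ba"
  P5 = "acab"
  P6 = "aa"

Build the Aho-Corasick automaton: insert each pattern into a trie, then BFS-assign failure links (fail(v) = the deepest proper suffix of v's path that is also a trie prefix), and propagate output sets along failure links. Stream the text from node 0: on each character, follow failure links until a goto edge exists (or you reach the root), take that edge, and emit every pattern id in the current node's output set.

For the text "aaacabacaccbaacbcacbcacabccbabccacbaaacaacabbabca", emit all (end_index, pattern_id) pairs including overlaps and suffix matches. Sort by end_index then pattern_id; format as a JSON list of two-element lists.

Build:
Trie nodes:
  0='ε' goto a→2 b→1 c→8
  1='b' goto a→11  ←P0
  2='a' goto a→5 c→3
  3='ac' goto a→12 b→4
  4='acb' goto ·  ←P1
  5='aa' goto c→6  ←P6
  6='aac' goto a→7
  7='aaca' goto ·  ←P2
  8='c' goto a→9
  9='ca' goto a→10
  10='caa' goto ·  ←P3
  11='ba' goto ·  ←P4
  12='aca' goto b→13
  13='acab' goto ·  ←P5

Failure links (BFS by depth):
  fail(1) 'b': from fail(0)=0 chase 'b': 0 ⇒ 0;  out={0}∪out(0)={0}
  fail(2) 'a': from fail(0)=0 chase 'a': 0 ⇒ 0;  out=∅∪out(0)=∅
  fail(8) 'c': from fail(0)=0 chase 'c': 0 ⇒ 0;  out=∅∪out(0)=∅
  fail(3) 'ac': from fail(2)=0 chase 'c': 0 ⇒ 8;  out=∅∪out(8)=∅
  fail(5) 'aa': from fail(2)=0 chase 'a': 0 ⇒ 2;  out={6}∪out(2)={6}
  fail(9) 'ca': from fail(8)=0 chase 'a': 0 ⇒ 2;  out=∅∪out(2)=∅
  fail(11) 'ba': from fail(1)=0 chase 'a': 0 ⇒ 2;  out={4}∪out(2)={4}
  fail(4) 'acb': from fail(3)=8 chase 'b': 8→0 ⇒ 1;  out={1}∪out(1)={0,1}
  fail(6) 'aac': from fail(5)=2 chase 'c': 2 ⇒ 3;  out=∅∪out(3)=∅
  fail(10) 'caa': from fail(9)=2 chase 'a': 2 ⇒ 5;  out={3}∪out(5)={3,6}
  fail(12) 'aca': from fail(3)=8 chase 'a': 8 ⇒ 9;  out=∅∪out(9)=∅
  fail(7) 'aaca': from fail(6)=3 chase 'a': 3 ⇒ 12;  out={2}∪out(12)={2}
  fail(13) 'acab': from fail(12)=9 chase 'b': 9→2→0 ⇒ 1;  out={5}∪out(1)={0,5}

Text stream:
i=0 'a': node 0→2
i=1 'a': node 2→5  → match P6@[0:1]
i=2 'a': node 5→5 ·f  → match P6@[1:2]
i=3 'c': node 5→6
i=4 'a': node 6→7  → match P2@[1:4]
i=5 'b': node 7→13 ·f  → match P0@[5:5],P5@[2:5]
i=6 'a': node 13→11 ·f  → match P4@[5:6]
i=7 'c': node 11→3 ·f
i=8 'a': node 3→12
i=9 'c': node 12→3 ·f
i=10 'c': node 3→8 ·f
i=11 'b': node 8→1 ·f  → match P0@[11:11]
i=12 'a': node 1→11  → match P4@[11:12]
i=13 'a': node 11→5 ·f  → match P6@[12:13]
i=14 'c': node 5→6
i=15 'b': node 6→4 ·f  → match P0@[15:15],P1@[13:15]
i=16 'c': node 4→8 ·f
i=17 'a': node 8→9
i=18 'c': node 9→3 ·f
i=19 'b': node 3→4  → match P0@[19:19],P1@[17:19]
i=20 'c': node 4→8 ·f
i=21 'a': node 8→9
i=22 'c': node 9→3 ·f
i=23 'a': node 3→12
i=24 'b': node 12→13  → match P0@[24:24],P5@[21:24]
i=25 'c': node 13→8 ·f
i=26 'c': node 8→8 ·f
i=27 'b': node 8→1 ·f  → match P0@[27:27]
i=28 'a': node 1→11  → match P4@[27:28]
i=29 'b': node 11→1 ·f  → match P0@[29:29]
i=30 'c': node 1→8 ·f
i=31 'c': node 8→8 ·f
i=32 'a': node 8→9
i=33 'c': node 9→3 ·f
i=34 'b': node 3→4  → match P0@[34:34],P1@[32:34]
i=35 'a': node 4→11 ·f  → match P4@[34:35]
i=36 'a': node 11→5 ·f  → match P6@[35:36]
i=37 'a': node 5→5 ·f  → match P6@[36:37]
i=38 'c': node 5→6
i=39 'a': node 6→7  → match P2@[36:39]
i=40 'a': node 7→10 ·f  → match P3@[38:40],P6@[39:40]
i=41 'c': node 10→6 ·f
i=42 'a': node 6→7  → match P2@[39:42]
i=43 'b': node 7→13 ·f  → match P0@[43:43],P5@[40:43]
i=44 'b': node 13→1 ·f  → match P0@[44:44]
i=45 'a': node 1→11  → match P4@[44:45]
i=46 'b': node 11→1 ·f  → match P0@[46:46]
i=47 'c': node 1→8 ·f
i=48 'a': node 8→9

Result: [[1,6],[2,6],[4,2],[5,0],[5,5],[6,4],[11,0],[12,4],[13,6],[15,0],[15,1],[19,0],[19,1],[24,0],[24,5],[27,0],[28,4],[29,0],[34,0],[34,1],[35,4],[36,6],[37,6],[39,2],[40,3],[40,6],[42,2],[43,0],[43,5],[44,0],[45,4],[46,0]]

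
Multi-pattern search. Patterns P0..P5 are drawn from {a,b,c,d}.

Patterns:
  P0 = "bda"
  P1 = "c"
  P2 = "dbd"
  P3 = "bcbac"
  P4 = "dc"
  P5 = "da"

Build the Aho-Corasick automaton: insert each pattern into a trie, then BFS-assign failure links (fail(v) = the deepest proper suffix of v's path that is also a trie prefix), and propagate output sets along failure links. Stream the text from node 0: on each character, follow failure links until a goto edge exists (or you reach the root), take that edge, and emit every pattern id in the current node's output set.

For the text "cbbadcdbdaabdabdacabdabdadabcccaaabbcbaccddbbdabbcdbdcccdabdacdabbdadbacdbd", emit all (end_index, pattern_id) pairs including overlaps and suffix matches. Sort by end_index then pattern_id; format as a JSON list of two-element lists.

Build automaton:
Trie (insert patterns):
  n0 'ε': b→1 c→4 d→5
  n1 'b': c→8 d→2
  n2 'bd': a→3
  n3 'bda': ·  [P0 ends]
  n4 'c': ·  [P1 ends]
  n5 'd': a→13 b→6 c→12
  n6 'db': d→7
  n7 'dbd': ·  [P2 ends]
  n8 'bc': b→9
  n9 'bcb': a→10
  n10 'bcba': c→11
  n11 'bcbac': ·  [P3 ends]
  n12 'dc': ·  [P4 ends]
  n13 'da': ·  [P5 ends]

Failure links (BFS by depth):
  n1('b'): parent n0 fail=0; on 'b' 0 → fail=0;  out ∅∪∅=∅
  n4('c'): parent n0 fail=0; on 'c' 0 → fail=0;  out {1}∪∅={1}
  n5('d'): parent n0 fail=0; on 'd' 0 → fail=0;  out ∅∪∅=∅
  n2('bd'): parent n1 fail=0; on 'd' 0 → fail=5;  out ∅∪∅=∅
  n6('db'): parent n5 fail=0; on 'b' 0 → fail=1;  out ∅∪∅=∅
  n8('bc'): parent n1 fail=0; on 'c' 0 → fail=4;  out ∅∪{1}={1}
  n12('dc'): parent n5 fail=0; on 'c' 0 → fail=4;  out {4}∪{1}={1,4}
  n13('da'): parent n5 fail=0; on 'a' 0 → fail=0;  out {5}∪∅={5}
  n3('bda'): parent n2 fail=5; on 'a' 5 → fail=13;  out {0}∪{5}={0,5}
  n7('dbd'): parent n6 fail=1; on 'd' 1 → fail=2;  out {2}∪∅={2}
  n9('bcb'): parent n8 fail=4; on 'b' 4→0 → fail=1;  out ∅∪∅=∅
  n10('bcba'): parent n9 fail=1; on 'a' 1→0 → fail=0;  out ∅∪∅=∅
  n11('bcbac'): parent n10 fail=0; on 'c' 0 → fail=4;  out {3}∪{1}={1,3}

Text stream:
pos 0 'c': at 4  emit P1@[0:0]
pos 1 'b': at 1 ·f
pos 2 'b': at 1 ·f
pos 3 'a': at 0 ·f
pos 4 'd': at 5
pos 5 'c': at 12  emit P1@[5:5],P4@[4:5]
pos 6 'd': at 5 ·f
pos 7 'b': at 6
pos 8 'd': at 7  emit P2@[6:8]
pos 9 'a': at 3 ·f  emit P0@[7:9],P5@[8:9]
pos 10 'a': at 0 ·f
pos 11 'b': at 1
pos 12 'd': at 2
pos 13 'a': at 3  emit P0@[11:13],P5@[12:13]
pos 14 'b': at 1 ·f
pos 15 'd': at 2
pos 16 'a': at 3  emit P0@[14:16],P5@[15:16]
pos 17 'c': at 4 ·f  emit P1@[17:17]
pos 18 'a': at 0 ·f
pos 19 'b': at 1
pos 20 'd': at 2
pos 21 'a': at 3  emit P0@[19:21],P5@[20:21]
pos 22 'b': at 1 ·f
pos 23 'd': at 2
pos 24 'a': at 3  emit P0@[22:24],P5@[23:24]
pos 25 'd': at 5 ·f
pos 26 'a': at 13  emit P5@[25:26]
pos 27 'b': at 1 ·f
pos 28 'c': at 8  emit P1@[28:28]
pos 29 'c': at 4 ·f  emit P1@[29:29]
pos 30 'c': at 4 ·f  emit P1@[30:30]
pos 31 'a': at 0 ·f
pos 32 'a': at 0
pos 33 'a': at 0
pos 34 'b': at 1
pos 35 'b': at 1 ·f
pos 36 'c': at 8  emit P1@[36:36]
pos 37 'b': at 9
pos 38 'a': at 10
pos 39 'c': at 11  emit P1@[39:39],P3@[35:39]
pos 40 'c': at 4 ·f  emit P1@[40:40]
pos 41 'd': at 5 ·f
pos 42 'd': at 5 ·f
pos 43 'b': at 6
pos 44 'b': at 1 ·f
pos 45 'd': at 2
pos 46 'a': at 3  emit P0@[44:46],P5@[45:46]
pos 47 'b': at 1 ·f
pos 48 'b': at 1 ·f
pos 49 'c': at 8  emit P1@[49:49]
pos 50 'd': at 5 ·f
pos 51 'b': at 6
pos 52 'd': at 7  emit P2@[50:52]
pos 53 'c': at 12 ·f  emit P1@[53:53],P4@[52:53]
pos 54 'c': at 4 ·f  emit P1@[54:54]
pos 55 'c': at 4 ·f  emit P1@[55:55]
pos 56 'd': at 5 ·f
pos 57 'a': at 13  emit P5@[56:57]
pos 58 'b': at 1 ·f
pos 59 'd': at 2
pos 60 'a': at 3  emit P0@[58:60],P5@[59:60]
pos 61 'c': at 4 ·f  emit P1@[61:61]
pos 62 'd': at 5 ·f
pos 63 'a': at 13  emit P5@[62:63]
pos 64 'b': at 1 ·f
pos 65 'b': at 1 ·f
pos 66 'd': at 2
pos 67 'a': at 3  emit P0@[65:67],P5@[66:67]
pos 68 'd': at 5 ·f
pos 69 'b': at 6
pos 70 'a': at 0 ·f
pos 71 'c': at 4  emit P1@[71:71]
pos 72 'd': at 5 ·f
pos 73 'b': at 6
pos 74 'd': at 7  emit P2@[72:74]

Result: [[0,1],[5,1],[5,4],[8,2],[9,0],[9,5],[13,0],[13,5],[16,0],[16,5],[17,1],[21,0],[21,5],[24,0],[24,5],[26,5],[28,1],[29,1],[30,1],[36,1],[39,1],[39,3],[40,1],[46,0],[46,5],[49,1],[52,2],[53,1],[53,4],[54,1],[55,1],[57,5],[60,0],[60,5],[61,1],[63,5],[67,0],[67,5],[71,1],[74,2]]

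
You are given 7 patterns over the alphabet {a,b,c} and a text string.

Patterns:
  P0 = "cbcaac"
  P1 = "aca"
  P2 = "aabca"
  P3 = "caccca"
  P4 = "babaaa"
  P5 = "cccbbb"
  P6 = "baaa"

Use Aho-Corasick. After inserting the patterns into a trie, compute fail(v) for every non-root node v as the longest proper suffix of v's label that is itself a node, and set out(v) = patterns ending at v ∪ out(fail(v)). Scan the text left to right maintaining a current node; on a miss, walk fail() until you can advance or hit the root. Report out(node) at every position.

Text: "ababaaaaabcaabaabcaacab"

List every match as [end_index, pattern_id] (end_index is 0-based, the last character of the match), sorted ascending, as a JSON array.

Build:
Trie (insert patterns):
  0='ε' goto a→7 b→19 c→1
  1='c' goto a→14 b→2 c→25
  2='cb' goto c→3
  3='cbc' goto a→4
  4='cbca' goto a→5
  5='cbcaa' goto c→6
  6='cbcaac' goto ·  [P0 ends]
  7='a' goto a→10 c→8
  8='ac' goto a→9
  9='aca' goto ·  [P1 ends]
  10='aa' goto b→11
  11='aab' goto c→12
  12='aabc' goto a→13
  13='aabca' goto ·  [P2 ends]
  14='ca' goto c→15
  15='cac' goto c→16
  16='cacc' goto c→17
  17='caccc' goto a→18
  18='caccca' goto ·  [P3 ends]
  19='b' goto a→20
  20='ba' goto a→30 b→21
  21='bab' goto a→22
  22='baba' goto a→23
  23='babaa' goto a→24
  24='babaaa' goto ·  [P4 ends]
  25='cc' goto c→26
  26='ccc' goto b→27
  27='cccb' goto b→28
  28='cccbb' goto b→29
  29='cccbbb' goto ·  [P5 ends]
  30='baa' goto a→31
  31='baaa' goto ·  [P6 ends]

BFS fail/out derivation:
  n1('c'): parent n0 fail=0; on 'c' 0 → fail=0;  out ∅∪∅=∅
  n7('a'): parent n0 fail=0; on 'a' 0 → fail=0;  out ∅∪∅=∅
  n19('b'): parent n0 fail=0; on 'b' 0 → fail=0;  out ∅∪∅=∅
  n2('cb'): parent n1 fail=0; on 'b' 0 → fail=19;  out ∅∪∅=∅
  n8('ac'): parent n7 fail=0; on 'c' 0 → fail=1;  out ∅∪∅=∅
  n10('aa'): parent n7 fail=0; on 'a' 0 → fail=7;  out ∅∪∅=∅
  n14('ca'): parent n1 fail=0; on 'a' 0 → fail=7;  out ∅∪∅=∅
  n20('ba'): parent n19 fail=0; on 'a' 0 → fail=7;  out ∅∪∅=∅
  n25('cc'): parent n1 fail=0; on 'c' 0 → fail=1;  out ∅∪∅=∅
  n3('cbc'): parent n2 fail=19; on 'c' 19→0 → fail=1;  out ∅∪∅=∅
  n9('aca'): parent n8 fail=1; on 'a' 1 → fail=14;  out {1}∪∅={1}
  n11('aab'): parent n10 fail=7; on 'b' 7→0 → fail=19;  out ∅∪∅=∅
  n15('cac'): parent n14 fail=7; on 'c' 7 → fail=8;  out ∅∪∅=∅
  n21('bab'): parent n20 fail=7; on 'b' 7→0 → fail=19;  out ∅∪∅=∅
  n26('ccc'): parent n25 fail=1; on 'c' 1 → fail=25;  out ∅∪∅=∅
  n30('baa'): parent n20 fail=7; on 'a' 7 → fail=10;  out ∅∪∅=∅
  n4('cbca'): parent n3 fail=1; on 'a' 1 → fail=14;  out ∅∪∅=∅
  n12('aabc'): parent n11 fail=19; on 'c' 19→0 → fail=1;  out ∅∪∅=∅
  n16('cacc'): parent n15 fail=8; on 'c' 8→1 → fail=25;  out ∅∪∅=∅
  n22('baba'): parent n21 fail=19; on 'a' 19 → fail=20;  out ∅∪∅=∅
  n27('cccb'): parent n26 fail=25; on 'b' 25→1 → fail=2;  out ∅∪∅=∅
  n31('baaa'): parent n30 fail=10; on 'a' 10→7 → fail=10;  out {6}∪∅={6}
  n5('cbcaa'): parent n4 fail=14; on 'a' 14→7 → fail=10;  out ∅∪∅=∅
  n13('aabca'): parent n12 fail=1; on 'a' 1 → fail=14;  out {2}∪∅={2}
  n17('caccc'): parent n16 fail=25; on 'c' 25 → fail=26;  out ∅∪∅=∅
  n23('babaa'): parent n22 fail=20; on 'a' 20 → fail=30;  out ∅∪∅=∅
  n28('cccbb'): parent n27 fail=2; on 'b' 2→19→0 → fail=19;  out ∅∪∅=∅
  n6('cbcaac'): parent n5 fail=10; on 'c' 10→7 → fail=8;  out {0}∪∅={0}
  n18('caccca'): parent n17 fail=26; on 'a' 26→25→1 → fail=14;  out {3}∪∅={3}
  n24('babaaa'): parent n23 fail=30; on 'a' 30 → fail=31;  out {4}∪{6}={4,6}
  n29('cccbbb'): parent n28 fail=19; on 'b' 19→0 → fail=19;  out {5}∪∅={5}

Scan:
pos 0 'a': at 7
pos 1 'b': at 19 (via fail)
pos 2 'a': at 20
pos 3 'b': at 21
pos 4 'a': at 22
pos 5 'a': at 23
pos 6 'a': at 24  → match P4@[1:6],P6@[3:6]
pos 7 'a': at 10 (via fail)
pos 8 'a': at 10 (via fail)
pos 9 'b': at 11
pos 10 'c': at 12
pos 11 'a': at 13  → match P2@[7:11]
pos 12 'a': at 10 (via fail)
pos 13 'b': at 11
pos 14 'a': at 20 (via fail)
pos 15 'a': at 30
pos 16 'b': at 11 (via fail)
pos 17 'c': at 12
pos 18 'a': at 13  → match P2@[14:18]
pos 19 'a': at 10 (via fail)
pos 20 'c': at 8 (via fail)
pos 21 'a': at 9  → match P1@[19:21]
pos 22 'b': at 19 (via fail)

All matches (sorted): [[6,4],[6,6],[11,2],[18,2],[21,1]]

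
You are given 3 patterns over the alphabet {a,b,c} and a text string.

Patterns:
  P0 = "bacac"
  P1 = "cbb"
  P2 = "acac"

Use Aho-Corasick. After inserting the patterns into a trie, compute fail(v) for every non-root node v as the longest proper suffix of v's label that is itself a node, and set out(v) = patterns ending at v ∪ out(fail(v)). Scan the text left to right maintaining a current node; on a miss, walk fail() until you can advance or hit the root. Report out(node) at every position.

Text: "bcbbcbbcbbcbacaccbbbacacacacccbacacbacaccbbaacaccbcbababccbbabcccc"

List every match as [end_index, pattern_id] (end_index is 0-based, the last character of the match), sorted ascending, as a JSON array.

Build:
Trie (insert patterns):
  n0 'ε': a→9 b→1 c→6
  n1 'b': a→2
  n2 'ba': c→3
  n3 'bac': a→4
  n4 'baca': c→5
  n5 'bacac': ·  ←P0
  n6 'c': b→7
  n7 'cb': b→8
  n8 'cbb': ·  ←P1
  n9 'a': c→10
  n10 'ac': a→11
  n11 'aca': c→12
  n12 'acac': ·  ←P2

Failure links (BFS by depth):
  fail(1) 'b': from fail(0)=0 chase 'b': 0 ⇒ 0;  out=∅∪out(0)=∅
  fail(6) 'c': from fail(0)=0 chase 'c': 0 ⇒ 0;  out=∅∪out(0)=∅
  fail(9) 'a': from fail(0)=0 chase 'a': 0 ⇒ 0;  out=∅∪out(0)=∅
  fail(2) 'ba': from fail(1)=0 chase 'a': 0 ⇒ 9;  out=∅∪out(9)=∅
  fail(7) 'cb': from fail(6)=0 chase 'b': 0 ⇒ 1;  out=∅∪out(1)=∅
  fail(10) 'ac': from fail(9)=0 chase 'c': 0 ⇒ 6;  out=∅∪out(6)=∅
  fail(3) 'bac': from fail(2)=9 chase 'c': 9 ⇒ 10;  out=∅∪out(10)=∅
  fail(8) 'cbb': from fail(7)=1 chase 'b': 1→0 ⇒ 1;  out={1}∪out(1)={1}
  fail(11) 'aca': from fail(10)=6 chase 'a': 6→0 ⇒ 9;  out=∅∪out(9)=∅
  fail(4) 'baca': from fail(3)=10 chase 'a': 10 ⇒ 11;  out=∅∪out(11)=∅
  fail(12) 'acac': from fail(11)=9 chase 'c': 9 ⇒ 10;  out={2}∪out(10)={2}
  fail(5) 'bacac': from fail(4)=11 chase 'c': 11 ⇒ 12;  out={0}∪out(12)={0,2}

Text stream:
pos 0 'b': at 1
pos 1 'c': at 6 (fail-walked)
pos 2 'b': at 7
pos 3 'b': at 8  ** P1@[1:3]
pos 4 'c': at 6 (fail-walked)
pos 5 'b': at 7
pos 6 'b': at 8  ** P1@[4:6]
pos 7 'c': at 6 (fail-walked)
pos 8 'b': at 7
pos 9 'b': at 8  ** P1@[7:9]
pos 10 'c': at 6 (fail-walked)
pos 11 'b': at 7
pos 12 'a': at 2 (fail-walked)
pos 13 'c': at 3
pos 14 'a': at 4
pos 15 'c': at 5  ** P0@[11:15],P2@[12:15]
pos 16 'c': at 6 (fail-walked)
pos 17 'b': at 7
pos 18 'b': at 8  ** P1@[16:18]
pos 19 'b': at 1 (fail-walked)
pos 20 'a': at 2
pos 21 'c': at 3
pos 22 'a': at 4
pos 23 'c': at 5  ** P0@[19:23],P2@[20:23]
pos 24 'a': at 11 (fail-walked)
pos 25 'c': at 12  ** P2@[22:25]
pos 26 'a': at 11 (fail-walked)
pos 27 'c': at 12  ** P2@[24:27]
pos 28 'c': at 6 (fail-walked)
pos 29 'c': at 6 (fail-walked)
pos 30 'b': at 7
pos 31 'a': at 2 (fail-walked)
pos 32 'c': at 3
pos 33 'a': at 4
pos 34 'c': at 5  ** P0@[30:34],P2@[31:34]
pos 35 'b': at 7 (fail-walked)
pos 36 'a': at 2 (fail-walked)
pos 37 'c': at 3
pos 38 'a': at 4
pos 39 'c': at 5  ** P0@[35:39],P2@[36:39]
pos 40 'c': at 6 (fail-walked)
pos 41 'b': at 7
pos 42 'b': at 8  ** P1@[40:42]
pos 43 'a': at 2 (fail-walked)
pos 44 'a': at 9 (fail-walked)
pos 45 'c': at 10
pos 46 'a': at 11
pos 47 'c': at 12  ** P2@[44:47]
pos 48 'c': at 6 (fail-walked)
pos 49 'b': at 7
pos 50 'c': at 6 (fail-walked)
pos 51 'b': at 7
pos 52 'a': at 2 (fail-walked)
pos 53 'b': at 1 (fail-walked)
pos 54 'a': at 2
pos 55 'b': at 1 (fail-walked)
pos 56 'c': at 6 (fail-walked)
pos 57 'c': at 6 (fail-walked)
pos 58 'b': at 7
pos 59 'b': at 8  ** P1@[57:59]
pos 60 'a': at 2 (fail-walked)
pos 61 'b': at 1 (fail-walked)
pos 62 'c': at 6 (fail-walked)
pos 63 'c': at 6 (fail-walked)
pos 64 'c': at 6 (fail-walked)
pos 65 'c': at 6 (fail-walked)

Result: [[3,1],[6,1],[9,1],[15,0],[15,2],[18,1],[23,0],[23,2],[25,2],[27,2],[34,0],[34,2],[39,0],[39,2],[42,1],[47,2],[59,1]]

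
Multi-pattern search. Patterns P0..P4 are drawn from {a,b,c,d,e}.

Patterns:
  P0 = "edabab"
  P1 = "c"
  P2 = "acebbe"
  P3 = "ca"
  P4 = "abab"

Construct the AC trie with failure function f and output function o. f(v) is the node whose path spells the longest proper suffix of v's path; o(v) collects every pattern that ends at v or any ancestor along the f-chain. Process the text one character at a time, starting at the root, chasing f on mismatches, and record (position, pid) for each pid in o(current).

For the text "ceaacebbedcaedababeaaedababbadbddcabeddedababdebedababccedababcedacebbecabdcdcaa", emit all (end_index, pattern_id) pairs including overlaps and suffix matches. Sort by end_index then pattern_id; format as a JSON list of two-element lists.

Build automaton:
Trie (insert patterns):
  0='ε' goto a→8 c→7 e→1
  1='e' goto d→2
  2='ed' goto a→3
  3='eda' goto b→4
  4='edab' goto a→5
  5='edaba' goto b→6
  6='edabab' goto ·  [P0 ends]
  7='c' goto a→14  [P1 ends]
  8='a' goto b→15 c→9
  9='ac' goto e→10
  10='ace' goto b→11
  11='aceb' goto b→12
  12='acebb' goto e→13
  13='acebbe' goto ·  [P2 ends]
  14='ca' goto ·  [P3 ends]
  15='ab' goto a→16
  16='aba' goto b→17
  17='abab' goto ·  [P4 ends]

BFS fail/out derivation:
  fail(1) 'e': from fail(0)=0 chase 'e': 0 ⇒ 0;  out=∅∪out(0)=∅
  fail(7) 'c': from fail(0)=0 chase 'c': 0 ⇒ 0;  out={1}∪out(0)={1}
  fail(8) 'a': from fail(0)=0 chase 'a': 0 ⇒ 0;  out=∅∪out(0)=∅
  fail(2) 'ed': from fail(1)=0 chase 'd': 0 ⇒ 0;  out=∅∪out(0)=∅
  fail(9) 'ac': from fail(8)=0 chase 'c': 0 ⇒ 7;  out=∅∪out(7)={1}
  fail(14) 'ca': from fail(7)=0 chase 'a': 0 ⇒ 8;  out={3}∪out(8)={3}
  fail(15) 'ab': from fail(8)=0 chase 'b': 0 ⇒ 0;  out=∅∪out(0)=∅
  fail(3) 'eda': from fail(2)=0 chase 'a': 0 ⇒ 8;  out=∅∪out(8)=∅
  fail(10) 'ace': from fail(9)=7 chase 'e': 7→0 ⇒ 1;  out=∅∪out(1)=∅
  fail(16) 'aba': from fail(15)=0 chase 'a': 0 ⇒ 8;  out=∅∪out(8)=∅
  fail(4) 'edab': from fail(3)=8 chase 'b': 8 ⇒ 15;  out=∅∪out(15)=∅
  fail(11) 'aceb': from fail(10)=1 chase 'b': 1→0 ⇒ 0;  out=∅∪out(0)=∅
  fail(17) 'abab': from fail(16)=8 chase 'b': 8 ⇒ 15;  out={4}∪out(15)={4}
  fail(5) 'edaba': from fail(4)=15 chase 'a': 15 ⇒ 16;  out=∅∪out(16)=∅
  fail(12) 'acebb': from fail(11)=0 chase 'b': 0 ⇒ 0;  out=∅∪out(0)=∅
  fail(6) 'edabab': from fail(5)=16 chase 'b': 16 ⇒ 17;  out={0}∪out(17)={0,4}
  fail(13) 'acebbe': from fail(12)=0 chase 'e': 0 ⇒ 1;  out={2}∪out(1)={2}

Text stream:
i=0 'c': node 0→7  ** P1@[0:0]
i=1 'e': node 7→1 (via fail)
i=2 'a': node 1→8 (via fail)
i=3 'a': node 8→8 (via fail)
i=4 'c': node 8→9  ** P1@[4:4]
i=5 'e': node 9→10
i=6 'b': node 10→11
i=7 'b': node 11→12
i=8 'e': node 12→13  ** P2@[3:8]
i=9 'd': node 13→2 (via fail)
i=10 'c': node 2→7 (via fail)  ** P1@[10:10]
i=11 'a': node 7→14  ** P3@[10:11]
i=12 'e': node 14→1 (via fail)
i=13 'd': node 1→2
i=14 'a': node 2→3
i=15 'b': node 3→4
i=16 'a': node 4→5
i=17 'b': node 5→6  ** P0@[12:17],P4@[14:17]
i=18 'e': node 6→1 (via fail)
i=19 'a': node 1→8 (via fail)
i=20 'a': node 8→8 (via fail)
i=21 'e': node 8→1 (via fail)
i=22 'd': node 1→2
i=23 'a': node 2→3
i=24 'b': node 3→4
i=25 'a': node 4→5
i=26 'b': node 5→6  ** P0@[21:26],P4@[23:26]
i=27 'b': node 6→0 (via fail)
i=28 'a': node 0→8
i=29 'd': node 8→0 (via fail)
i=30 'b': node 0→0
i=31 'd': node 0→0
i=32 'd': node 0→0
i=33 'c': node 0→7  ** P1@[33:33]
i=34 'a': node 7→14  ** P3@[33:34]
i=35 'b': node 14→15 (via fail)
i=36 'e': node 15→1 (via fail)
i=37 'd': node 1→2
i=38 'd': node 2→0 (via fail)
i=39 'e': node 0→1
i=40 'd': node 1→2
i=41 'a': node 2→3
i=42 'b': node 3→4
i=43 'a': node 4→5
i=44 'b': node 5→6  ** P0@[39:44],P4@[41:44]
i=45 'd': node 6→0 (via fail)
i=46 'e': node 0→1
i=47 'b': node 1→0 (via fail)
i=48 'e': node 0→1
i=49 'd': node 1→2
i=50 'a': node 2→3
i=51 'b': node 3→4
i=52 'a': node 4→5
i=53 'b': node 5→6  ** P0@[48:53],P4@[50:53]
i=54 'c': node 6→7 (via fail)  ** P1@[54:54]
i=55 'c': node 7→7 (via fail)  ** P1@[55:55]
i=56 'e': node 7→1 (via fail)
i=57 'd': node 1→2
i=58 'a': node 2→3
i=59 'b': node 3→4
i=60 'a': node 4→5
i=61 'b': node 5→6  ** P0@[56:61],P4@[58:61]
i=62 'c': node 6→7 (via fail)  ** P1@[62:62]
i=63 'e': node 7→1 (via fail)
i=64 'd': node 1→2
i=65 'a': node 2→3
i=66 'c': node 3→9 (via fail)  ** P1@[66:66]
i=67 'e': node 9→10
i=68 'b': node 10→11
i=69 'b': node 11→12
i=70 'e': node 12→13  ** P2@[65:70]
i=71 'c': node 13→7 (via fail)  ** P1@[71:71]
i=72 'a': node 7→14  ** P3@[71:72]
i=73 'b': node 14→15 (via fail)
i=74 'd': node 15→0 (via fail)
i=75 'c': node 0→7  ** P1@[75:75]
i=76 'd': node 7→0 (via fail)
i=77 'c': node 0→7  ** P1@[77:77]
i=78 'a': node 7→14  ** P3@[77:78]
i=79 'a': node 14→8 (via fail)

Result: [[0,1],[4,1],[8,2],[10,1],[11,3],[17,0],[17,4],[26,0],[26,4],[33,1],[34,3],[44,0],[44,4],[53,0],[53,4],[54,1],[55,1],[61,0],[61,4],[62,1],[66,1],[70,2],[71,1],[72,3],[75,1],[77,1],[78,3]]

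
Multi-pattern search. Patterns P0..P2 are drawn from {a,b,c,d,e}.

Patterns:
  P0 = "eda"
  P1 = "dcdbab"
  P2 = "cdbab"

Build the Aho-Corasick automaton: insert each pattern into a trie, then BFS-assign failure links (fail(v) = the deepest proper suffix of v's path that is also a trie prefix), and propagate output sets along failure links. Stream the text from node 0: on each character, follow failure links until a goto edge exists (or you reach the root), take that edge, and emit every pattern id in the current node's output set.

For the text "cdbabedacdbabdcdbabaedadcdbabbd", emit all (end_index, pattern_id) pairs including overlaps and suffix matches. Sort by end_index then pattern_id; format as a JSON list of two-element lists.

Construct AC machine:
Trie nodes:
  n0 'ε': c→10 d→4 e→1
  n1 'e': d→2
  n2 'ed': a→3
  n3 'eda': ·  [P0 ends]
  n4 'd': c→5
  n5 'dc': d→6
  n6 'dcd': b→7
  n7 'dcdb': a→8
  n8 'dcdba': b→9
  n9 'dcdbab': ·  [P1 ends]
  n10 'c': d→11
  n11 'cd': b→12
  n12 'cdb': a→13
  n13 'cdba': b→14
  n14 'cdbab': ·  [P2 ends]

BFS fail/out derivation:
  n1('e'): parent n0 fail=0; on 'e' 0 → fail=0;  out ∅∪∅=∅
  n4('d'): parent n0 fail=0; on 'd' 0 → fail=0;  out ∅∪∅=∅
  n10('c'): parent n0 fail=0; on 'c' 0 → fail=0;  out ∅∪∅=∅
  n2('ed'): parent n1 fail=0; on 'd' 0 → fail=4;  out ∅∪∅=∅
  n5('dc'): parent n4 fail=0; on 'c' 0 → fail=10;  out ∅∪∅=∅
  n11('cd'): parent n10 fail=0; on 'd' 0 → fail=4;  out ∅∪∅=∅
  n3('eda'): parent n2 fail=4; on 'a' 4→0 → fail=0;  out {0}∪∅={0}
  n6('dcd'): parent n5 fail=10; on 'd' 10 → fail=11;  out ∅∪∅=∅
  n12('cdb'): parent n11 fail=4; on 'b' 4→0 → fail=0;  out ∅∪∅=∅
  n7('dcdb'): parent n6 fail=11; on 'b' 11 → fail=12;  out ∅∪∅=∅
  n13('cdba'): parent n12 fail=0; on 'a' 0 → fail=0;  out ∅∪∅=∅
  n8('dcdba'): parent n7 fail=12; on 'a' 12 → fail=13;  out ∅∪∅=∅
  n14('cdbab'): parent n13 fail=0; on 'b' 0 → fail=0;  out {2}∪∅={2}
  n9('dcdbab'): parent n8 fail=13; on 'b' 13 → fail=14;  out {1}∪{2}={1,2}

Run:
i=0 'c': node 0→10
i=1 'd': node 10→11
i=2 'b': node 11→12
i=3 'a': node 12→13
i=4 'b': node 13→14  → match P2@[0:4]
i=5 'e': node 14→1 (fail-walked)
i=6 'd': node 1→2
i=7 'a': node 2→3  → match P0@[5:7]
i=8 'c': node 3→10 (fail-walked)
i=9 'd': node 10→11
i=10 'b': node 11→12
i=11 'a': node 12→13
i=12 'b': node 13→14  → match P2@[8:12]
i=13 'd': node 14→4 (fail-walked)
i=14 'c': node 4→5
i=15 'd': node 5→6
i=16 'b': node 6→7
i=17 'a': node 7→8
i=18 'b': node 8→9  → match P1@[13:18],P2@[14:18]
i=19 'a': node 9→0 (fail-walked)
i=20 'e': node 0→1
i=21 'd': node 1→2
i=22 'a': node 2→3  → match P0@[20:22]
i=23 'd': node 3→4 (fail-walked)
i=24 'c': node 4→5
i=25 'd': node 5→6
i=26 'b': node 6→7
i=27 'a': node 7→8
i=28 'b': node 8→9  → match P1@[23:28],P2@[24:28]
i=29 'b': node 9→0 (fail-walked)
i=30 'd': node 0→4

All matches (sorted): [[4,2],[7,0],[12,2],[18,1],[18,2],[22,0],[28,1],[28,2]]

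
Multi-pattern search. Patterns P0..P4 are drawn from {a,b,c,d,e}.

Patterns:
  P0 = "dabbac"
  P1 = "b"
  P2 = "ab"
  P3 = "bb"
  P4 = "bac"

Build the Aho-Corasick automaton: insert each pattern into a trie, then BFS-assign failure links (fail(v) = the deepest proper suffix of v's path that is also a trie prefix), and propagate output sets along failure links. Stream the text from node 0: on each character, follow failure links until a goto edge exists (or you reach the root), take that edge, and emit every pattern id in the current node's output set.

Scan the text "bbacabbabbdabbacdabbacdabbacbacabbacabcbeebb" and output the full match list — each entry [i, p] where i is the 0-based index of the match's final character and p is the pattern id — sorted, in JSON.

Build:
Trie nodes:
  0='ε' goto a→8 b→7 d→1
  1='d' goto a→2
  2='da' goto b→3
  3='dab' goto b→4
  4='dabb' goto a→5
  5='dabba' goto c→6
  6='dabbac' goto ·  ←P0
  7='b' goto a→11 b→10  ←P1
  8='a' goto b→9
  9='ab' goto ·  ←P2
  10='bb' goto ·  ←P3
  11='ba' goto c→12
  12='bac' goto ·  ←P4

BFS fail/out derivation:
  n1('d'): parent n0 fail=0; on 'd' 0 → fail=0;  out ∅∪∅=∅
  n7('b'): parent n0 fail=0; on 'b' 0 → fail=0;  out {1}∪∅={1}
  n8('a'): parent n0 fail=0; on 'a' 0 → fail=0;  out ∅∪∅=∅
  n2('da'): parent n1 fail=0; on 'a' 0 → fail=8;  out ∅∪∅=∅
  n9('ab'): parent n8 fail=0; on 'b' 0 → fail=7;  out {2}∪{1}={1,2}
  n10('bb'): parent n7 fail=0; on 'b' 0 → fail=7;  out {3}∪{1}={1,3}
  n11('ba'): parent n7 fail=0; on 'a' 0 → fail=8;  out ∅∪∅=∅
  n3('dab'): parent n2 fail=8; on 'b' 8 → fail=9;  out ∅∪{1,2}={1,2}
  n12('bac'): parent n11 fail=8; on 'c' 8→0 → fail=0;  out {4}∪∅={4}
  n4('dabb'): parent n3 fail=9; on 'b' 9→7 → fail=10;  out ∅∪{1,3}={1,3}
  n5('dabba'): parent n4 fail=10; on 'a' 10→7 → fail=11;  out ∅∪∅=∅
  n6('dabbac'): parent n5 fail=11; on 'c' 11 → fail=12;  out {0}∪{4}={0,4}

Scan:
pos 0 'b': at 7  → match P1@[0:0]
pos 1 'b': at 10  → match P1@[1:1],P3@[0:1]
pos 2 'a': at 11 (fail-walked)
pos 3 'c': at 12  → match P4@[1:3]
pos 4 'a': at 8 (fail-walked)
pos 5 'b': at 9  → match P1@[5:5],P2@[4:5]
pos 6 'b': at 10 (fail-walked)  → match P1@[6:6],P3@[5:6]
pos 7 'a': at 11 (fail-walked)
pos 8 'b': at 9 (fail-walked)  → match P1@[8:8],P2@[7:8]
pos 9 'b': at 10 (fail-walked)  → match P1@[9:9],P3@[8:9]
pos 10 'd': at 1 (fail-walked)
pos 11 'a': at 2
pos 12 'b': at 3  → match P1@[12:12],P2@[11:12]
pos 13 'b': at 4  → match P1@[13:13],P3@[12:13]
pos 14 'a': at 5
pos 15 'c': at 6  → match P0@[10:15],P4@[13:15]
pos 16 'd': at 1 (fail-walked)
pos 17 'a': at 2
pos 18 'b': at 3  → match P1@[18:18],P2@[17:18]
pos 19 'b': at 4  → match P1@[19:19],P3@[18:19]
pos 20 'a': at 5
pos 21 'c': at 6  → match P0@[16:21],P4@[19:21]
pos 22 'd': at 1 (fail-walked)
pos 23 'a': at 2
pos 24 'b': at 3  → match P1@[24:24],P2@[23:24]
pos 25 'b': at 4  → match P1@[25:25],P3@[24:25]
pos 26 'a': at 5
pos 27 'c': at 6  → match P0@[22:27],P4@[25:27]
pos 28 'b': at 7 (fail-walked)  → match P1@[28:28]
pos 29 'a': at 11
pos 30 'c': at 12  → match P4@[28:30]
pos 31 'a': at 8 (fail-walked)
pos 32 'b': at 9  → match P1@[32:32],P2@[31:32]
pos 33 'b': at 10 (fail-walked)  → match P1@[33:33],P3@[32:33]
pos 34 'a': at 11 (fail-walked)
pos 35 'c': at 12  → match P4@[33:35]
pos 36 'a': at 8 (fail-walked)
pos 37 'b': at 9  → match P1@[37:37],P2@[36:37]
pos 38 'c': at 0 (fail-walked)
pos 39 'b': at 7  → match P1@[39:39]
pos 40 'e': at 0 (fail-walked)
pos 41 'e': at 0
pos 42 'b': at 7  → match P1@[42:42]
pos 43 'b': at 10  → match P1@[43:43],P3@[42:43]

Matches: [[0,1],[1,1],[1,3],[3,4],[5,1],[5,2],[6,1],[6,3],[8,1],[8,2],[9,1],[9,3],[12,1],[12,2],[13,1],[13,3],[15,0],[15,4],[18,1],[18,2],[19,1],[19,3],[21,0],[21,4],[24,1],[24,2],[25,1],[25,3],[27,0],[27,4],[28,1],[30,4],[32,1],[32,2],[33,1],[33,3],[35,4],[37,1],[37,2],[39,1],[42,1],[43,1],[43,3]]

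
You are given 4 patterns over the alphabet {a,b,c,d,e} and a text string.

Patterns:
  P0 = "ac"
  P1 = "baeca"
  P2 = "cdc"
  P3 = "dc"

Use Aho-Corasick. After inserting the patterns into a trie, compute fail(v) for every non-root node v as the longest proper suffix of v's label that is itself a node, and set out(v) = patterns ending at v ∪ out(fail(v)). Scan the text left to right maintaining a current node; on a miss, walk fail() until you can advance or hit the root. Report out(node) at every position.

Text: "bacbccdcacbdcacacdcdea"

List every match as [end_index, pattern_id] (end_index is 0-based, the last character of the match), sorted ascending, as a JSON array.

Build automaton:
Trie (insert patterns):
  0='ε' goto a→1 b→3 c→8 d→11
  1='a' goto c→2
  2='ac' goto ·  ←P0
  3='b' goto a→4
  4='ba' goto e→5
  5='bae' goto c→6
  6='baec' goto a→7
  7='baeca' goto ·  ←P1
  8='c' goto d→9
  9='cd' goto c→10
  10='cdc' goto ·  ←P2
  11='d' goto c→12
  12='dc' goto ·  ←P3

Failure links (BFS by depth):
  fail(1) 'a': from fail(0)=0 chase 'a': 0 ⇒ 0;  out=∅∪out(0)=∅
  fail(3) 'b': from fail(0)=0 chase 'b': 0 ⇒ 0;  out=∅∪out(0)=∅
  fail(8) 'c': from fail(0)=0 chase 'c': 0 ⇒ 0;  out=∅∪out(0)=∅
  fail(11) 'd': from fail(0)=0 chase 'd': 0 ⇒ 0;  out=∅∪out(0)=∅
  fail(2) 'ac': from fail(1)=0 chase 'c': 0 ⇒ 8;  out={0}∪out(8)={0}
  fail(4) 'ba': from fail(3)=0 chase 'a': 0 ⇒ 1;  out=∅∪out(1)=∅
  fail(9) 'cd': from fail(8)=0 chase 'd': 0 ⇒ 11;  out=∅∪out(11)=∅
  fail(12) 'dc': from fail(11)=0 chase 'c': 0 ⇒ 8;  out={3}∪out(8)={3}
  fail(5) 'bae': from fail(4)=1 chase 'e': 1→0 ⇒ 0;  out=∅∪out(0)=∅
  fail(10) 'cdc': from fail(9)=11 chase 'c': 11 ⇒ 12;  out={2}∪out(12)={2,3}
  fail(6) 'baec': from fail(5)=0 chase 'c': 0 ⇒ 8;  out=∅∪out(8)=∅
  fail(7) 'baeca': from fail(6)=8 chase 'a': 8→0 ⇒ 1;  out={1}∪out(1)={1}

Scan:
pos 0 'b': at 3
pos 1 'a': at 4
pos 2 'c': at 2 (fail-walked)  → match P0@[1:2]
pos 3 'b': at 3 (fail-walked)
pos 4 'c': at 8 (fail-walked)
pos 5 'c': at 8 (fail-walked)
pos 6 'd': at 9
pos 7 'c': at 10  → match P2@[5:7],P3@[6:7]
pos 8 'a': at 1 (fail-walked)
pos 9 'c': at 2  → match P0@[8:9]
pos 10 'b': at 3 (fail-walked)
pos 11 'd': at 11 (fail-walked)
pos 12 'c': at 12  → match P3@[11:12]
pos 13 'a': at 1 (fail-walked)
pos 14 'c': at 2  → match P0@[13:14]
pos 15 'a': at 1 (fail-walked)
pos 16 'c': at 2  → match P0@[15:16]
pos 17 'd': at 9 (fail-walked)
pos 18 'c': at 10  → match P2@[16:18],P3@[17:18]
pos 19 'd': at 9 (fail-walked)
pos 20 'e': at 0 (fail-walked)
pos 21 'a': at 1

All matches (sorted): [[2,0],[7,2],[7,3],[9,0],[12,3],[14,0],[16,0],[18,2],[18,3]]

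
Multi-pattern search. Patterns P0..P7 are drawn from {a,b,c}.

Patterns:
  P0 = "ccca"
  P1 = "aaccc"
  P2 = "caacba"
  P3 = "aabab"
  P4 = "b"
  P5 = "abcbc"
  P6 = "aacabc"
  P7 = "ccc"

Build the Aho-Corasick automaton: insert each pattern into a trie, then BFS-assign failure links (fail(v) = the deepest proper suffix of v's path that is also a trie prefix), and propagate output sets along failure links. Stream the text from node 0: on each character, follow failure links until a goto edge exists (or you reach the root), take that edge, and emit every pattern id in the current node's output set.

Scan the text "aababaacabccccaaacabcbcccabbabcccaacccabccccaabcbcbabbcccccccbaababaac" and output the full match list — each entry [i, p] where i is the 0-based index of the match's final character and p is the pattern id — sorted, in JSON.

Construct AC machine:
Trie (insert patterns):
  0='ε' goto a→5 b→18 c→1
  1='c' goto a→10 c→2
  2='cc' goto c→3
  3='ccc' goto a→4  ←P7
  4='ccca' goto ·  ←P0
  5='a' goto a→6 b→19
  6='aa' goto b→15 c→7
  7='aac' goto a→23 c→8
  8='aacc' goto c→9
  9='aaccc' goto ·  ←P1
  10='ca' goto a→11
  11='caa' goto c→12
  12='caac' goto b→13
  13='caacb' goto a→14
  14='caacba' goto ·  ←P2
  15='aab' goto a→16
  16='aaba' goto b→17
  17='aabab' goto ·  ←P3
  18='b' goto ·  ←P4
  19='ab' goto c→20
  20='abc' goto b→21
  21='abcb' goto c→22
  22='abcbc' goto ·  ←P5
  23='aaca' goto b→24
  24='aacab' goto c→25
  25='aacabc' goto ·  ←P6

Failure links (BFS by depth):
  fail(1) 'c': from fail(0)=0 chase 'c': 0 ⇒ 0;  out=∅∪out(0)=∅
  fail(5) 'a': from fail(0)=0 chase 'a': 0 ⇒ 0;  out=∅∪out(0)=∅
  fail(18) 'b': from fail(0)=0 chase 'b': 0 ⇒ 0;  out={4}∪out(0)={4}
  fail(2) 'cc': from fail(1)=0 chase 'c': 0 ⇒ 1;  out=∅∪out(1)=∅
  fail(6) 'aa': from fail(5)=0 chase 'a': 0 ⇒ 5;  out=∅∪out(5)=∅
  fail(10) 'ca': from fail(1)=0 chase 'a': 0 ⇒ 5;  out=∅∪out(5)=∅
  fail(19) 'ab': from fail(5)=0 chase 'b': 0 ⇒ 18;  out=∅∪out(18)={4}
  fail(3) 'ccc': from fail(2)=1 chase 'c': 1 ⇒ 2;  out={7}∪out(2)={7}
  fail(7) 'aac': from fail(6)=5 chase 'c': 5→0 ⇒ 1;  out=∅∪out(1)=∅
  fail(11) 'caa': from fail(10)=5 chase 'a': 5 ⇒ 6;  out=∅∪out(6)=∅
  fail(15) 'aab': from fail(6)=5 chase 'b': 5 ⇒ 19;  out=∅∪out(19)={4}
  fail(20) 'abc': from fail(19)=18 chase 'c': 18→0 ⇒ 1;  out=∅∪out(1)=∅
  fail(4) 'ccca': from fail(3)=2 chase 'a': 2→1 ⇒ 10;  out={0}∪out(10)={0}
  fail(8) 'aacc': from fail(7)=1 chase 'c': 1 ⇒ 2;  out=∅∪out(2)=∅
  fail(12) 'caac': from fail(11)=6 chase 'c': 6 ⇒ 7;  out=∅∪out(7)=∅
  fail(16) 'aaba': from fail(15)=19 chase 'a': 19→18→0 ⇒ 5;  out=∅∪out(5)=∅
  fail(21) 'abcb': from fail(20)=1 chase 'b': 1→0 ⇒ 18;  out=∅∪out(18)={4}
  fail(23) 'aaca': from fail(7)=1 chase 'a': 1 ⇒ 10;  out=∅∪out(10)=∅
  fail(9) 'aaccc': from fail(8)=2 chase 'c': 2 ⇒ 3;  out={1}∪out(3)={1,7}
  fail(13) 'caacb': from fail(12)=7 chase 'b': 7→1→0 ⇒ 18;  out=∅∪out(18)={4}
  fail(17) 'aabab': from fail(16)=5 chase 'b': 5 ⇒ 19;  out={3}∪out(19)={3,4}
  fail(22) 'abcbc': from fail(21)=18 chase 'c': 18→0 ⇒ 1;  out={5}∪out(1)={5}
  fail(24) 'aacab': from fail(23)=10 chase 'b': 10→5 ⇒ 19;  out=∅∪out(19)={4}
  fail(14) 'caacba': from fail(13)=18 chase 'a': 18→0 ⇒ 5;  out={2}∪out(5)={2}
  fail(25) 'aacabc': from fail(24)=19 chase 'c': 19 ⇒ 20;  out={6}∪out(20)={6}

Scan:
pos 0 'a': at 5
pos 1 'a': at 6
pos 2 'b': at 15  emit P4@[2:2]
pos 3 'a': at 16
pos 4 'b': at 17  emit P3@[0:4],P4@[4:4]
pos 5 'a': at 5 ·f
pos 6 'a': at 6
pos 7 'c': at 7
pos 8 'a': at 23
pos 9 'b': at 24  emit P4@[9:9]
pos 10 'c': at 25  emit P6@[5:10]
pos 11 'c': at 2 ·f
pos 12 'c': at 3  emit P7@[10:12]
pos 13 'c': at 3 ·f  emit P7@[11:13]
pos 14 'a': at 4  emit P0@[11:14]
pos 15 'a': at 11 ·f
pos 16 'a': at 6 ·f
pos 17 'c': at 7
pos 18 'a': at 23
pos 19 'b': at 24  emit P4@[19:19]
pos 20 'c': at 25  emit P6@[15:20]
pos 21 'b': at 21 ·f  emit P4@[21:21]
pos 22 'c': at 22  emit P5@[18:22]
pos 23 'c': at 2 ·f
pos 24 'c': at 3  emit P7@[22:24]
pos 25 'a': at 4  emit P0@[22:25]
pos 26 'b': at 19 ·f  emit P4@[26:26]
pos 27 'b': at 18 ·f  emit P4@[27:27]
pos 28 'a': at 5 ·f
pos 29 'b': at 19  emit P4@[29:29]
pos 30 'c': at 20
pos 31 'c': at 2 ·f
pos 32 'c': at 3  emit P7@[30:32]
pos 33 'a': at 4  emit P0@[30:33]
pos 34 'a': at 11 ·f
pos 35 'c': at 12
pos 36 'c': at 8 ·f
pos 37 'c': at 9  emit P1@[33:37],P7@[35:37]
pos 38 'a': at 4 ·f  emit P0@[35:38]
pos 39 'b': at 19 ·f  emit P4@[39:39]
pos 40 'c': at 20
pos 41 'c': at 2 ·f
pos 42 'c': at 3  emit P7@[40:42]
pos 43 'c': at 3 ·f  emit P7@[41:43]
pos 44 'a': at 4  emit P0@[41:44]
pos 45 'a': at 11 ·f
pos 46 'b': at 15 ·f  emit P4@[46:46]
pos 47 'c': at 20 ·f
pos 48 'b': at 21  emit P4@[48:48]
pos 49 'c': at 22  emit P5@[45:49]
pos 50 'b': at 18 ·f  emit P4@[50:50]
pos 51 'a': at 5 ·f
pos 52 'b': at 19  emit P4@[52:52]
pos 53 'b': at 18 ·f  emit P4@[53:53]
pos 54 'c': at 1 ·f
pos 55 'c': at 2
pos 56 'c': at 3  emit P7@[54:56]
pos 57 'c': at 3 ·f  emit P7@[55:57]
pos 58 'c': at 3 ·f  emit P7@[56:58]
pos 59 'c': at 3 ·f  emit P7@[57:59]
pos 60 'c': at 3 ·f  emit P7@[58:60]
pos 61 'b': at 18 ·f  emit P4@[61:61]
pos 62 'a': at 5 ·f
pos 63 'a': at 6
pos 64 'b': at 15  emit P4@[64:64]
pos 65 'a': at 16
pos 66 'b': at 17  emit P3@[62:66],P4@[66:66]
pos 67 'a': at 5 ·f
pos 68 'a': at 6
pos 69 'c': at 7

All matches (sorted): [[2,4],[4,3],[4,4],[9,4],[10,6],[12,7],[13,7],[14,0],[19,4],[20,6],[21,4],[22,5],[24,7],[25,0],[26,4],[27,4],[29,4],[32,7],[33,0],[37,1],[37,7],[38,0],[39,4],[42,7],[43,7],[44,0],[46,4],[48,4],[49,5],[50,4],[52,4],[53,4],[56,7],[57,7],[58,7],[59,7],[60,7],[61,4],[64,4],[66,3],[66,4]]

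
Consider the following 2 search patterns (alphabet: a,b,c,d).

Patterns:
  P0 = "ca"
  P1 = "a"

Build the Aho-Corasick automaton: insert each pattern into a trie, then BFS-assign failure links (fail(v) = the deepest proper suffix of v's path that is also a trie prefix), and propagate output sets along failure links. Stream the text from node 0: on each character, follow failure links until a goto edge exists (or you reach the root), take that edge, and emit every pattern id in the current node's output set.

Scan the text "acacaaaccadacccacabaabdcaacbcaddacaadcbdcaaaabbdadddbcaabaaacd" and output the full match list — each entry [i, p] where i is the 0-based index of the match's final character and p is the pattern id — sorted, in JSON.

Build automaton:
Trie (insert patterns):
  n0 'ε': a→3 c→1
  n1 'c': a→2
  n2 'ca': ·  ←P0
  n3 'a': ·  ←P1

Failure links (BFS by depth):
  fail(1) 'c': from fail(0)=0 chase 'c': 0 ⇒ 0;  out=∅∪out(0)=∅
  fail(3) 'a': from fail(0)=0 chase 'a': 0 ⇒ 0;  out={1}∪out(0)={1}
  fail(2) 'ca': from fail(1)=0 chase 'a': 0 ⇒ 3;  out={0}∪out(3)={0,1}

Scan:
i=0 'a': node 0→3  emit P1@[0:0]
i=1 'c': node 3→1 ·f
i=2 'a': node 1→2  emit P0@[1:2],P1@[2:2]
i=3 'c': node 2→1 ·f
i=4 'a': node 1→2  emit P0@[3:4],P1@[4:4]
i=5 'a': node 2→3 ·f  emit P1@[5:5]
i=6 'a': node 3→3 ·f  emit P1@[6:6]
i=7 'c': node 3→1 ·f
i=8 'c': node 1→1 ·f
i=9 'a': node 1→2  emit P0@[8:9],P1@[9:9]
i=10 'd': node 2→0 ·f
i=11 'a': node 0→3  emit P1@[11:11]
i=12 'c': node 3→1 ·f
i=13 'c': node 1→1 ·f
i=14 'c': node 1→1 ·f
i=15 'a': node 1→2  emit P0@[14:15],P1@[15:15]
i=16 'c': node 2→1 ·f
i=17 'a': node 1→2  emit P0@[16:17],P1@[17:17]
i=18 'b': node 2→0 ·f
i=19 'a': node 0→3  emit P1@[19:19]
i=20 'a': node 3→3 ·f  emit P1@[20:20]
i=21 'b': node 3→0 ·f
i=22 'd': node 0→0
i=23 'c': node 0→1
i=24 'a': node 1→2  emit P0@[23:24],P1@[24:24]
i=25 'a': node 2→3 ·f  emit P1@[25:25]
i=26 'c': node 3→1 ·f
i=27 'b': node 1→0 ·f
i=28 'c': node 0→1
i=29 'a': node 1→2  emit P0@[28:29],P1@[29:29]
i=30 'd': node 2→0 ·f
i=31 'd': node 0→0
i=32 'a': node 0→3  emit P1@[32:32]
i=33 'c': node 3→1 ·f
i=34 'a': node 1→2  emit P0@[33:34],P1@[34:34]
i=35 'a': node 2→3 ·f  emit P1@[35:35]
i=36 'd': node 3→0 ·f
i=37 'c': node 0→1
i=38 'b': node 1→0 ·f
i=39 'd': node 0→0
i=40 'c': node 0→1
i=41 'a': node 1→2  emit P0@[40:41],P1@[41:41]
i=42 'a': node 2→3 ·f  emit P1@[42:42]
i=43 'a': node 3→3 ·f  emit P1@[43:43]
i=44 'a': node 3→3 ·f  emit P1@[44:44]
i=45 'b': node 3→0 ·f
i=46 'b': node 0→0
i=47 'd': node 0→0
i=48 'a': node 0→3  emit P1@[48:48]
i=49 'd': node 3→0 ·f
i=50 'd': node 0→0
i=51 'd': node 0→0
i=52 'b': node 0→0
i=53 'c': node 0→1
i=54 'a': node 1→2  emit P0@[53:54],P1@[54:54]
i=55 'a': node 2→3 ·f  emit P1@[55:55]
i=56 'b': node 3→0 ·f
i=57 'a': node 0→3  emit P1@[57:57]
i=58 'a': node 3→3 ·f  emit P1@[58:58]
i=59 'a': node 3→3 ·f  emit P1@[59:59]
i=60 'c': node 3→1 ·f
i=61 'd': node 1→0 ·f

All matches (sorted): [[0,1],[2,0],[2,1],[4,0],[4,1],[5,1],[6,1],[9,0],[9,1],[11,1],[15,0],[15,1],[17,0],[17,1],[19,1],[20,1],[24,0],[24,1],[25,1],[29,0],[29,1],[32,1],[34,0],[34,1],[35,1],[41,0],[41,1],[42,1],[43,1],[44,1],[48,1],[54,0],[54,1],[55,1],[57,1],[58,1],[59,1]]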